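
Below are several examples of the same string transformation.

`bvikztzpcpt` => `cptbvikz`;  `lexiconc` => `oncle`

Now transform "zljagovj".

Each output is the input with this applied: move the last 3 characters to the front (rotate right by 3), then delete the last 3 characters.
"zljagovj" → "ovjzljag" → "ovjzl".

ovjzl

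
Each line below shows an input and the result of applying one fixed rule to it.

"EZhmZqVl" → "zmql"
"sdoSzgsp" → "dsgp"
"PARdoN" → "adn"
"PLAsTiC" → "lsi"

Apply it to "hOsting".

Each output is the input with this applied: keep every other character starting from the second (positions 2nd, 4th, 6th, ...), then convert every letter to lowercase.
Working it through for "hOsting": intermediate "Otn", final "otn".

otn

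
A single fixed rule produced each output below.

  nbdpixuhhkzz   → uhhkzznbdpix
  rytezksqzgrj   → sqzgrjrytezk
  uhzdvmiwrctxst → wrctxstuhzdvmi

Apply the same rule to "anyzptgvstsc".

gvstscanyzpt

Each output is the input with this applied: swap the front and back halves of the string.
"anyzptgvstsc" → "gvstscanyzpt".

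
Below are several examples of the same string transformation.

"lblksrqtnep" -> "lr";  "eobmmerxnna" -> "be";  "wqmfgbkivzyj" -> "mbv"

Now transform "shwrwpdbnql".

wp

What's happening: delete the last 3 characters, then keep one character in every 3, starting at position 3 (positions 3rd, 6th, 9th, ...).
"shwrwpdbnql" → "wp".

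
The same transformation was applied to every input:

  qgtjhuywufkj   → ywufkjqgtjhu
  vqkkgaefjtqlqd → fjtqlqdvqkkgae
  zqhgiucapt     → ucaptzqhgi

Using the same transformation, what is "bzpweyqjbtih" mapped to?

qjbtihbzpwey

The transformation: swap the front and back halves of the string.
On "bzpweyqjbtih" that produces "qjbtihbzpwey".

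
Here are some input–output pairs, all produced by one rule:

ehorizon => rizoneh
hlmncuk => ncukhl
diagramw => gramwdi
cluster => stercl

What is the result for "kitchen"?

chenki

Each output is the input with this applied: move the first 3 characters to the end (rotate left by 3), then delete the last character.
On "kitchen": the first step gives "chenkit", and the second then gives "chenki".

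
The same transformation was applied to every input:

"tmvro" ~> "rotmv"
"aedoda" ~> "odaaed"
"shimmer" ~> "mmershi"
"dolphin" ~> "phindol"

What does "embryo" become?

The rule is to move the first 3 characters to the end (rotate left by 3).
Applying that to "embryo" gives "ryoemb".

ryoemb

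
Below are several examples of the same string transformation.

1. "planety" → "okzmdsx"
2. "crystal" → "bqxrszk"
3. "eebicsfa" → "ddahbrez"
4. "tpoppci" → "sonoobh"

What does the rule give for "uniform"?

In each case the input is transformed by: shift every letter 1 place backward in the alphabet (wrapping around).
"uniform" → "tmhenql".

tmhenql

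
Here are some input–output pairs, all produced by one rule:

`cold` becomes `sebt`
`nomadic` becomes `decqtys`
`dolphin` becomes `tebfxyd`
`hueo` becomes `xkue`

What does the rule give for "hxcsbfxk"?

In each case the input is transformed by: shift every letter 10 places backward in the alphabet (wrapping around).
Applying that to "hxcsbfxk" gives "xnsirvna".

xnsirvna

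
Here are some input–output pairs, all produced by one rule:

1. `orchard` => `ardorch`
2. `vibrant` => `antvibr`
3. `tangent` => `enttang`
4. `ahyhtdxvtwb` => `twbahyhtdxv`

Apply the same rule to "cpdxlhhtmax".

maxcpdxlhht

The transformation: move the last 3 characters to the front (rotate right by 3).
"cpdxlhhtmax" → "maxcpdxlhht".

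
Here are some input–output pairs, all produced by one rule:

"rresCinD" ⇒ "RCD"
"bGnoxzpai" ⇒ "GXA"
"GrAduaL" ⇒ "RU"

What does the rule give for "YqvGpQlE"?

Each output is the input with this applied: keep one character in every 3, starting at position 2 (positions 2nd, 5th, 8th, ...), then convert every letter to uppercase.
Applying both steps to "YqvGpQlE": "qpE", then "QPE".

QPE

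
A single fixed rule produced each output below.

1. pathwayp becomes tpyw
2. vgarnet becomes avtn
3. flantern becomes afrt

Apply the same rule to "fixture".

The pattern: keep every other character starting from the first (positions 1st, 3rd, 5th, ...), then swap each adjacent pair of characters (1↔2, 3↔4, ...).
So "fixture" becomes "xfeu".

xfeu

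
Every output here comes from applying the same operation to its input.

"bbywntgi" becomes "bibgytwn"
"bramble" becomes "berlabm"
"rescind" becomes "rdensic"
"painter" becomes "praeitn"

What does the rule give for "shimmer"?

srheimm

Rule — take characters alternately from the front and the back (1st, last, 2nd, 2nd-last, ...).
Applying that to "shimmer" gives "srheimm".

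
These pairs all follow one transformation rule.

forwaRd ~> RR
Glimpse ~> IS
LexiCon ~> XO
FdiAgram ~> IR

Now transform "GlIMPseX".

The pattern: keep one character in every 3, starting at position 3 (positions 3rd, 6th, 9th, ...), then convert every letter to uppercase.
Working it through for "GlIMPseX": intermediate "Is", final "IS".

IS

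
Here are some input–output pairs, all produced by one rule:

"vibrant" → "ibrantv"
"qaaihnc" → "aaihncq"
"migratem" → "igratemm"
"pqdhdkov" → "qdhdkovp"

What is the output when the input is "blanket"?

In each case the input is transformed by: move the first character to the end.
On "blanket" that produces "lanketb".

lanketb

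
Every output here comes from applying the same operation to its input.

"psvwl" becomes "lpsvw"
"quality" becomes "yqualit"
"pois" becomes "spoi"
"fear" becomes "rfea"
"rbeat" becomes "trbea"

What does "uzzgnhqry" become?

yuzzgnhqr

Rule — move the last character to the front.
On "uzzgnhqry" that produces "yuzzgnhqr".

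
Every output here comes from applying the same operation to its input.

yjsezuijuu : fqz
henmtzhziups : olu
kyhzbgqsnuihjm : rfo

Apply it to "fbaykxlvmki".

mih

Looking at the pairs, the operation is to shift every letter 7 places forward in the alphabet (wrapping around), then keep only the first 3 characters.
"fbaykxlvmki" → "mihfresctrp" → "mih".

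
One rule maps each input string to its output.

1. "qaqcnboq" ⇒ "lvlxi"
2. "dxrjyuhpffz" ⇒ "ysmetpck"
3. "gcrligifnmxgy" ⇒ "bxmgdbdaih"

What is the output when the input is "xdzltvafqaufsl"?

The transformation: delete the last 3 characters, then shift every letter 5 places backward in the alphabet (wrapping around).
Applying both steps to "xdzltvafqaufsl": "xdzltvafqau", then "syugoqvalvp".

syugoqvalvp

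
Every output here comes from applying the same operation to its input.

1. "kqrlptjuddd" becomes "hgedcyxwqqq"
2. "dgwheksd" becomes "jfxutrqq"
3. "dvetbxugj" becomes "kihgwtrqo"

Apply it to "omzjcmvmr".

What's happening: sort the characters into reverse alphabetical order, then shift every letter 13 places forward in the alphabet (wrapping around) — i.e. ROT13.
Applying that to "omzjcmvmr" gives "miebzzzwp".

miebzzzwp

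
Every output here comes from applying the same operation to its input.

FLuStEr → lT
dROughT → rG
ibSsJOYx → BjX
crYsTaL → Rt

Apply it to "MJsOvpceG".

jVE

The transformation: keep one character in every 3, starting at position 2 (positions 2nd, 5th, 8th, ...), then flip the case of every letter.
Starting from "MJsOvpceG": after the first operation, "Jve"; after the second, "jVE".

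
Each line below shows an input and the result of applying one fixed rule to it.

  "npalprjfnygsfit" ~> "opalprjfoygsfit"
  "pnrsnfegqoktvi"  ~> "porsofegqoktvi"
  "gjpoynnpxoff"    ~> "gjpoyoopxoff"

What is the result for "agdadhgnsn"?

The rule is to replace every "n" with "o".
"agdadhgnsn" → "agdadhgoso".

agdadhgoso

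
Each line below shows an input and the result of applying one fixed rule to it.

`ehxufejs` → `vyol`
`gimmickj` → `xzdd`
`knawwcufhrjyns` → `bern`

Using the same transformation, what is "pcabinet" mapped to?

In each case the input is transformed by: shift every letter 9 places backward in the alphabet (wrapping around), then keep only the first 4 characters.
Starting from "pcabinet": after the first operation, "gtrszevk"; after the second, "gtrs".

gtrs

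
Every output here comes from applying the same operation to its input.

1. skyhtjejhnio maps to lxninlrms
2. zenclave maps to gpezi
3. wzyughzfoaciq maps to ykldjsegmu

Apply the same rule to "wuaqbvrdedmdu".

The pattern: shift every letter 4 places forward in the alphabet (wrapping around), then delete the first 3 characters.
On "wuaqbvrdedmdu" that produces "ufzvhihqhy".

ufzvhihqhy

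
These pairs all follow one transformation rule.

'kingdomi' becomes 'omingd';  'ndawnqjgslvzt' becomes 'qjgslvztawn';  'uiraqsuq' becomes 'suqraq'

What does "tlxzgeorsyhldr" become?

eorsyhldrxzg

Rule — delete the first 2 characters, then move the first 3 characters to the end (rotate left by 3).
Applying both steps to "tlxzgeorsyhldr": "xzgeorsyhldr", then "eorsyhldrxzg".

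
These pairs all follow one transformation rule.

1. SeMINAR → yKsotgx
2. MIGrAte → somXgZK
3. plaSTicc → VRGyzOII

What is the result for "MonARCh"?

sUTgxiN

Rule — shift every letter 6 places forward in the alphabet (wrapping around), then flip the case of every letter.
For "MonARCh", step one produces "SutGXIn"; step two turns that into "sUTgxiN".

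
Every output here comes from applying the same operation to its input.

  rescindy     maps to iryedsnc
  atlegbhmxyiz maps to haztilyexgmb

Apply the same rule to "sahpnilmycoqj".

Looking at the pairs, the operation is to take characters alternately from the front and the back (1st, last, 2nd, 2nd-last, ...), then move the last character to the front.
"sahpnilmycoqj" → "sjaqhopcnyiml" → "lsjaqhopcnyim".

lsjaqhopcnyim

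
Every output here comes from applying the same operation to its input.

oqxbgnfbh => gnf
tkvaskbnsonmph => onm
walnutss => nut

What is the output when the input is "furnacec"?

nac

Rule — move the last 2 characters to the front (rotate right by 2), then keep only the last 3 characters.
For "furnacec", step one produces "ecfurnac"; step two turns that into "nac".
(Check on "oqxbgnfbh": → "bhoqxbgnf" → "gnf" ✓)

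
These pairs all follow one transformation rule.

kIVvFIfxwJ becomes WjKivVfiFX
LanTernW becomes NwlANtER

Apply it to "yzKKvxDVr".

The pattern: flip the case of every letter, then move the last 2 characters to the front (rotate right by 2).
Applying that to "yzKKvxDVr" gives "vRYZkkVXd".

vRYZkkVXd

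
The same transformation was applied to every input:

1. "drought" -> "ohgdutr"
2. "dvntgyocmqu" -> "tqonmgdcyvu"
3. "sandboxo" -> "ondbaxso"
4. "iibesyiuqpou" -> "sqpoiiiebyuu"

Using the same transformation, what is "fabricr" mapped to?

The pattern: sort the characters into reverse alphabetical order, then move the first 3 characters to the end (rotate left by 3).
"fabricr" → "rrifcba" → "fcbarri".

fcbarri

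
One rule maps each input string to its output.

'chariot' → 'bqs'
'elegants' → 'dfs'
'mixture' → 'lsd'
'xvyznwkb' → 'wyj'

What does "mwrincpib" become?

Looking at the pairs, the operation is to keep one character in every 3, starting at position 1 (positions 1st, 4th, 7th, ...), then shift every letter 1 place backward in the alphabet (wrapping around).
For "mwrincpib", step one produces "mip"; step two turns that into "lho".

lho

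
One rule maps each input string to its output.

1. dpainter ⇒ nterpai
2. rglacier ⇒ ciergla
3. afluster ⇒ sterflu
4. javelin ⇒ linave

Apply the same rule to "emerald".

aldmer

The pattern: delete the first character, then move the first 3 characters to the end (rotate left by 3).
For "emerald", step one produces "merald"; step two turns that into "aldmer".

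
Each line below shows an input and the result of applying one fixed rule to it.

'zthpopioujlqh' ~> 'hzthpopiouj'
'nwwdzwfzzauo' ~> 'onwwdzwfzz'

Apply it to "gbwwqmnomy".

ygbwwqmn

Rule — move the last 3 characters to the front (rotate right by 3), then delete the first 2 characters.
For "gbwwqmnomy", step one produces "omygbwwqmn"; step two turns that into "ygbwwqmn".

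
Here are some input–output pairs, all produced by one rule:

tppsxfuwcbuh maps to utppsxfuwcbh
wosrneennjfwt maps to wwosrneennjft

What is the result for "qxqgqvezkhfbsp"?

sqxqgqvezkhfbp

The transformation: move the last character to the front, then swap the first and last characters.
For "qxqgqvezkhfbsp", step one produces "pqxqgqvezkhfbs"; step two turns that into "sqxqgqvezkhfbp".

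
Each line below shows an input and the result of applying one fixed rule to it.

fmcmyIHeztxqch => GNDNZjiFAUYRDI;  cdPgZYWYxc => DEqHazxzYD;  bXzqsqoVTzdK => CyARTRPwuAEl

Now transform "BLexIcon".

cmFYjDPO

Rule — flip the case of every letter, then shift every letter 1 place forward in the alphabet (wrapping around).
So "BLexIcon" becomes "cmFYjDPO".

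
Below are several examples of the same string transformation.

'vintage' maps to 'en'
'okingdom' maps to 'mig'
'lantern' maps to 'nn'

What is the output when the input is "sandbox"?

The rule is to take characters alternately from the front and the back (1st, last, 2nd, 2nd-last, ...), then keep one character in every 3, starting at position 2 (positions 2nd, 5th, 8th, ...).
On "sandbox": the first step gives "sxaonbd", and the second then gives "xn".

xn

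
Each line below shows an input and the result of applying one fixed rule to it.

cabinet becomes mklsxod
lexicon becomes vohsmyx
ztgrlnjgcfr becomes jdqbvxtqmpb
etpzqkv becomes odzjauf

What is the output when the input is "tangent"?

dkxqoxd

Each output is the input with this applied: shift every letter 10 places forward in the alphabet (wrapping around).
On "tangent" that produces "dkxqoxd".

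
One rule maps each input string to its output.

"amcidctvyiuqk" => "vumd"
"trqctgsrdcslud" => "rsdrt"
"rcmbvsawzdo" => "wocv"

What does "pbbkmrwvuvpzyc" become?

vpcbm

The transformation: keep one character in every 3, starting at position 2 (positions 2nd, 5th, 8th, ...), then move the first 2 characters to the end (rotate left by 2).
For "pbbkmrwvuvpzyc", step one produces "bmvpc"; step two turns that into "vpcbm".
(Check on "trqctgsrdcslud": → "rtrsd" → "rsdrt" ✓)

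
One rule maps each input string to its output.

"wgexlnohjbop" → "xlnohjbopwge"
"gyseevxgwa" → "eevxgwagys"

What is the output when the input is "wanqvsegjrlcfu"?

The transformation: move the first 3 characters to the end (rotate left by 3).
So "wanqvsegjrlcfu" becomes "qvsegjrlcfuwan".

qvsegjrlcfuwan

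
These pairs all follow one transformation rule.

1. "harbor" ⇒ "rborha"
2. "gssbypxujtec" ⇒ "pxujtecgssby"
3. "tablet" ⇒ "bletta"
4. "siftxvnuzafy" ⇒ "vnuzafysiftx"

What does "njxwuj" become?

What's happening: swap the front and back halves of the string, then move the last character to the front.
"njxwuj" → "xwujnj".
(Check on "harbor": → "borhar" → "rborha" ✓)

xwujnj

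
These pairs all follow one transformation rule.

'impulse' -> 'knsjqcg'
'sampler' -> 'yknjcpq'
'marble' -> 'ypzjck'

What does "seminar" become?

ckglypq

Each output is the input with this applied: shift every letter 2 places backward in the alphabet (wrapping around), then move the first character to the end.
Starting from "seminar": after the first operation, "qckglyp"; after the second, "ckglypq".
(Check on "impulse": → "gknsjqc" → "knsjqcg" ✓)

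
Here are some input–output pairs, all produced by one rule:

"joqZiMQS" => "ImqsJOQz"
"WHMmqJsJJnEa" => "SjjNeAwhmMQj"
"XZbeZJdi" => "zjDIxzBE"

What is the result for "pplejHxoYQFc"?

XOyqfCPPLEJh

The transformation: flip the case of every letter, then swap the front and back halves of the string.
Working it through for "pplejHxoYQFc": intermediate "PPLEJhXOyqfC", final "XOyqfCPPLEJh".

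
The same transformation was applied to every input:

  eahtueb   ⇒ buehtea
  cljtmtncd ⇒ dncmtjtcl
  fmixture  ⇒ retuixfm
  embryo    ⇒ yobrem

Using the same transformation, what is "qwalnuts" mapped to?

tsnualqw

Each output is the input with this applied: swap each adjacent pair of characters (1↔2, 3↔4, ...), then reverse the string.
On "qwalnuts": the first step gives "wqlaunst", and the second then gives "tsnualqw".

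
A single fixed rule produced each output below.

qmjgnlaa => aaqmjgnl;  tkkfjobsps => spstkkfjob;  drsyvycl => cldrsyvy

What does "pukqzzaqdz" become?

qdzpukqzza

The transformation: swap the front and back halves of the string, then move the first 2 characters to the end (rotate left by 2).
Working it through for "pukqzzaqdz": intermediate "zaqdzpukqz", final "qdzpukqzza".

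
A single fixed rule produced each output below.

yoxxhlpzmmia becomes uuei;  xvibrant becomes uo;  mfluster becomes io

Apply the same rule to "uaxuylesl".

uii

Looking at the pairs, the operation is to shift every letter 3 places backward in the alphabet (wrapping around), then keep only the vowels.
On "uaxuylesl": the first step gives "rxurvibpi", and the second then gives "uii".
(Check on "mfluster": → "jcirpqbo" → "io" ✓)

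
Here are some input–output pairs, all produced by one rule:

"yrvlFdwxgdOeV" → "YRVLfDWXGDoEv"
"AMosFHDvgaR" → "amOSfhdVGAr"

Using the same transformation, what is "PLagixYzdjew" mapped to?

Looking at the pairs, the operation is to flip the case of every letter.
Doing the same to "PLagixYzdjew": "plAGIXyZDJEW".

plAGIXyZDJEW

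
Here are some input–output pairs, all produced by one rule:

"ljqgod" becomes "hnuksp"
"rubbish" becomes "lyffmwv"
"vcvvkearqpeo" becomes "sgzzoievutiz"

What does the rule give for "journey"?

The pattern: swap the first and last characters, then shift every letter 4 places forward in the alphabet (wrapping around).
For "journey", step one produces "yournej"; step two turns that into "csyvrin".
(Check on "vcvvkearqpeo": → "ocvvkearqpev" → "sgzzoievutiz" ✓)

csyvrin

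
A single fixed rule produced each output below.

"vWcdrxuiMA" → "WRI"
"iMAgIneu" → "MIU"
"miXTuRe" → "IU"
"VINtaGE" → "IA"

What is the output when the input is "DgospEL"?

GP

The pattern: keep one character in every 3, starting at position 2 (positions 2nd, 5th, 8th, ...), then convert every letter to uppercase.
"DgospEL" → "gp" → "GP".
(Check on "vWcdrxuiMA": → "Wri" → "WRI" ✓)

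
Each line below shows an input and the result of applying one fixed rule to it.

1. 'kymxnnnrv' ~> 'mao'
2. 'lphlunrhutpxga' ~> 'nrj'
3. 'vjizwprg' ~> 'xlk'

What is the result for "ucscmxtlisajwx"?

weu

Each output is the input with this applied: shift every letter 2 places forward in the alphabet (wrapping around), then keep only the first 3 characters.
Starting from "ucscmxtlisajwx": after the first operation, "weueozvnkuclyz"; after the second, "weu".
(Check on "vjizwprg": → "xlkbyrti" → "xlk" ✓)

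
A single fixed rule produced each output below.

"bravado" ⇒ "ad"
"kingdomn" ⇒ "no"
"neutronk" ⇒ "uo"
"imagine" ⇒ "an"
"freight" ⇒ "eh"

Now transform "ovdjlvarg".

dvg

The pattern: keep one character in every 3, starting at position 3 (positions 3rd, 6th, 9th, ...).
Doing the same to "ovdjlvarg": "dvg".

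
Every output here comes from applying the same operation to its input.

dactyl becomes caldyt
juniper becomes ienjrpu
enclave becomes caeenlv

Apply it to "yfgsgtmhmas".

The transformation: sort the characters into alphabetical order, then swap each adjacent pair of characters (1↔2, 3↔4, ...).
On "yfgsgtmhmas": the first step gives "afgghmmssty", and the second then gives "faggmhsmtsy".

faggmhsmtsy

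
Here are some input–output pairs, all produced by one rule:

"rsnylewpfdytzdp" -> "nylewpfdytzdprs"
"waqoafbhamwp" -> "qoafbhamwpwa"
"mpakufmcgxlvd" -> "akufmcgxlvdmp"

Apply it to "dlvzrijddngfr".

The transformation: move the first 2 characters to the end (rotate left by 2).
On "dlvzrijddngfr" that produces "vzrijddngfrdl".

vzrijddngfrdl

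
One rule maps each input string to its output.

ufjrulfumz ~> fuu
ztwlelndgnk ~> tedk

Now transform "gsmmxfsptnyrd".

sxpy

What's happening: keep one character in every 3, starting at position 2 (positions 2nd, 5th, 8th, ...).
"gsmmxfsptnyrd" → "sxpy".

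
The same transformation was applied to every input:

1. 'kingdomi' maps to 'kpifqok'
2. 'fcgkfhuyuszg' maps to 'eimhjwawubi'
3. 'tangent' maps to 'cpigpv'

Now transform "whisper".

The rule is to delete the first character, then shift every letter 2 places forward in the alphabet (wrapping around).
Applying that to "whisper" gives "jkurgt".

jkurgt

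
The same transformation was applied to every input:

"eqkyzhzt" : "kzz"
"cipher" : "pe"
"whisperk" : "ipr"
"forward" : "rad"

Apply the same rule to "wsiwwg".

The pattern: delete the first character, then keep every other character starting from the second (positions 2nd, 4th, 6th, ...).
"wsiwwg" → "siwwg" → "iw".

iw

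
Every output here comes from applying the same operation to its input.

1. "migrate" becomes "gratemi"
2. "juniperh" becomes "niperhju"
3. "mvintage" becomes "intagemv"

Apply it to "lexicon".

xiconle

The transformation: move the first 2 characters to the end (rotate left by 2).
"lexicon" → "xiconle".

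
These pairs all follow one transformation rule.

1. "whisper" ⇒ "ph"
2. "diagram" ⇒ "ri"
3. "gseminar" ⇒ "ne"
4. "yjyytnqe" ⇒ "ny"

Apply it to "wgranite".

In each case the input is transformed by: reverse the string, then keep one character in every 3, starting at position 3 (positions 3rd, 6th, 9th, ...).
On "wgranite" that produces "ir".

ir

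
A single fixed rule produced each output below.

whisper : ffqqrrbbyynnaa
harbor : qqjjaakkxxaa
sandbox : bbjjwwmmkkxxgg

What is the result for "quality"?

zzddjjuurrcchh

What's happening: double every character, then shift every letter 9 places forward in the alphabet (wrapping around).
"quality" → "zzddjjuurrcchh".
(Check on "whisper": → "wwhhiissppeerr" → "ffqqrrbbyynnaa" ✓)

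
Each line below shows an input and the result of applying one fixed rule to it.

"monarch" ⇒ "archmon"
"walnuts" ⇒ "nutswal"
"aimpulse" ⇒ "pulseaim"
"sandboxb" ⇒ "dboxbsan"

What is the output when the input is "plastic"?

What's happening: move the first 3 characters to the end (rotate left by 3).
So "plastic" becomes "sticpla".

sticpla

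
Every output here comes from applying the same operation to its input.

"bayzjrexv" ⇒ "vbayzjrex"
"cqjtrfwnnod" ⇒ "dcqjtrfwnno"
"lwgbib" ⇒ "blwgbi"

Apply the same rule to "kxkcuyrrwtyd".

dkxkcuyrrwty

Each output is the input with this applied: move the last character to the front.
Doing the same to "kxkcuyrrwtyd": "dkxkcuyrrwty".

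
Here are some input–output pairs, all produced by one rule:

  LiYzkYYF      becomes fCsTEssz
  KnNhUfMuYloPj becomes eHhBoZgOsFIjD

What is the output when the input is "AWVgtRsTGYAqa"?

Rule — flip the case of every letter, then shift every letter 6 places backward in the alphabet (wrapping around).
For "AWVgtRsTGYAqa", step one produces "awvGTrStgyaQA"; step two turns that into "uqpANlMnasuKU".

uqpANlMnasuKU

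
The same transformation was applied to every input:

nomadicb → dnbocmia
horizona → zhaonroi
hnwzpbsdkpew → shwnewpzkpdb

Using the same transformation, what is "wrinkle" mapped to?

The transformation: take characters alternately from the front and the back (1st, last, 2nd, 2nd-last, ...), then move the last character to the front.
Working it through for "wrinkle": intermediate "werlikn", final "nwerlik".

nwerlik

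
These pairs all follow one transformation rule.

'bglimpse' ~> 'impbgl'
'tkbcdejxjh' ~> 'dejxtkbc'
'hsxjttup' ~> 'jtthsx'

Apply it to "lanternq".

terlan

Looking at the pairs, the operation is to delete the last 2 characters, then swap the front and back halves of the string.
On "lanternq": the first step gives "lanter", and the second then gives "terlan".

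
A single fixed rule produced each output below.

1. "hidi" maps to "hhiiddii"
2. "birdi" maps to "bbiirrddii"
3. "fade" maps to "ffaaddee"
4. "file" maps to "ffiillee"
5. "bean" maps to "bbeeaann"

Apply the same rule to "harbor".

hhaarrbboorr

In each case the input is transformed by: double every character.
"harbor" → "hhaarrbboorr".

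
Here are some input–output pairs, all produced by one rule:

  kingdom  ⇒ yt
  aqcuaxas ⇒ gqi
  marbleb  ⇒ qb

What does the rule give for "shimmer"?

The transformation: keep one character in every 3, starting at position 2 (positions 2nd, 5th, 8th, ...), then shift every letter 10 places backward in the alphabet (wrapping around).
"shimmer" → "hm" → "xc".

xc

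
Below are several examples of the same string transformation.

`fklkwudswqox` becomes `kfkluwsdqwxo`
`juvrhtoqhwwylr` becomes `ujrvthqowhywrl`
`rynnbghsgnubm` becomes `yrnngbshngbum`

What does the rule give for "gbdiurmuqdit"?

Rule — swap each adjacent pair of characters (1↔2, 3↔4, ...).
So "gbdiurmuqdit" becomes "bgidruumdqti".

bgidruumdqti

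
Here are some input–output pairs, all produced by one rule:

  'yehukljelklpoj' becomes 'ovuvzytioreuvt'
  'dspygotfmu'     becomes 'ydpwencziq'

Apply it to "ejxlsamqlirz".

The pattern: swap the front and back halves of the string, then shift every letter 10 places forward in the alphabet (wrapping around).
"ejxlsamqlirz" → "mqlirzejxlsa" → "wavsbjothvck".

wavsbjothvck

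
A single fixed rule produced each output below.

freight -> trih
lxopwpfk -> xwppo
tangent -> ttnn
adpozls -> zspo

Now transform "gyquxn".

The transformation: sort the characters into reverse alphabetical order, then delete the last 3 characters.
On "gyquxn": the first step gives "yxuqng", and the second then gives "yxu".

yxu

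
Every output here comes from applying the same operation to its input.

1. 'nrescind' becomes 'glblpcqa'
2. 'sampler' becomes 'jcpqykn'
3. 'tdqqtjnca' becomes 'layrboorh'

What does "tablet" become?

Looking at the pairs, the operation is to shift every letter 2 places backward in the alphabet (wrapping around), then move the last 3 characters to the front (rotate right by 3).
On "tablet": the first step gives "ryzjcr", and the second then gives "jcrryz".

jcrryz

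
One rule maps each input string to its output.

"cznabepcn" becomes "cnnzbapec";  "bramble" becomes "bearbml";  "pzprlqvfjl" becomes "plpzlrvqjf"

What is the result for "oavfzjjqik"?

The pattern: move the last character to the front, then swap each adjacent pair of characters (1↔2, 3↔4, ...).
"oavfzjjqik" → "koavfzjjqi" → "okvazfjjiq".

okvazfjjiq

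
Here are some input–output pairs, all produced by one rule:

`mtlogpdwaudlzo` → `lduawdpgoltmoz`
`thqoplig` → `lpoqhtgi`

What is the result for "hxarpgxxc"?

The rule is to move the last 2 characters to the front (rotate right by 2), then reverse the string.
Applying both steps to "hxarpgxxc": "xchxarpgx", then "xgpraxhcx".

xgpraxhcx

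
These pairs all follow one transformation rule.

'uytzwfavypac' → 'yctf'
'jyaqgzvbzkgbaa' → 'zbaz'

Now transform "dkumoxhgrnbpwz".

rpux

The transformation: keep one character in every 3, starting at position 3 (positions 3rd, 6th, 9th, ...), then move the last 2 characters to the front (rotate right by 2).
Applying both steps to "dkumoxhgrnbpwz": "uxrp", then "rpux".
(Check on "uytzwfavypac": → "tfyc" → "yctf" ✓)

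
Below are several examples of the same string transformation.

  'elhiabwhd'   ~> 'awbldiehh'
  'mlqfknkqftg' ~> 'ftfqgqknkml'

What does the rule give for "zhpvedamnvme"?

Each output is the input with this applied: sort the characters into alphabetical order, then take characters alternately from the front and the back (1st, last, 2nd, 2nd-last, ...).
On "zhpvedamnvme": the first step gives "adeehmmnpvvz", and the second then gives "azdvevephnmm".

azdvevephnmm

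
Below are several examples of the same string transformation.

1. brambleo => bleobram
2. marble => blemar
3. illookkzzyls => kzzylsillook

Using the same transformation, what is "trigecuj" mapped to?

The pattern: swap the front and back halves of the string.
On "trigecuj" that produces "ecujtrig".

ecujtrig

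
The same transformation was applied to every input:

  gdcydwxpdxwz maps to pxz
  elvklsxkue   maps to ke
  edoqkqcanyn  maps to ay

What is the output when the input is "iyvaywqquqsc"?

Rule — keep every other character starting from the second (positions 2nd, 4th, 6th, ...), then delete the first 3 characters.
On "iyvaywqquqsc": the first step gives "yawqqc", and the second then gives "qqc".

qqc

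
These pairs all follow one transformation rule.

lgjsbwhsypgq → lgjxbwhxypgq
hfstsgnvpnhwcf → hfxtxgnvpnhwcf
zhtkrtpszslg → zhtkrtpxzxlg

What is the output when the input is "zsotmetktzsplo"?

zxotmetktzxplo

Looking at the pairs, the operation is to replace every "s" with "x".
Doing the same to "zsotmetktzsplo": "zxotmetktzxplo".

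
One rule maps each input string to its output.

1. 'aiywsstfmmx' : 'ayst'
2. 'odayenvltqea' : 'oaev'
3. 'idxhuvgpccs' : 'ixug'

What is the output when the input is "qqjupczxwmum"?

The pattern: keep every other character starting from the first (positions 1st, 3rd, 5th, ...), then keep only the first 4 characters.
For "qqjupczxwmum", step one produces "qjpzwu"; step two turns that into "qjpz".

qjpz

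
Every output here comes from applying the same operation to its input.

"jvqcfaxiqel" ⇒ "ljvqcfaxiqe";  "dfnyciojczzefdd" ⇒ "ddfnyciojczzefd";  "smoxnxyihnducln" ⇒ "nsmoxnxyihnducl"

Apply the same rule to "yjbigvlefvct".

In each case the input is transformed by: move the last character to the front.
So "yjbigvlefvct" becomes "tyjbigvlefvc".

tyjbigvlefvc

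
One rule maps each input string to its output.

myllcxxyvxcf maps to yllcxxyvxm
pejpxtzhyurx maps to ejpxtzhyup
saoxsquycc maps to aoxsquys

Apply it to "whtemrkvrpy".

htemrkvrw

The pattern: delete the last 2 characters, then move the first character to the end.
For "whtemrkvrpy", step one produces "whtemrkvr"; step two turns that into "htemrkvrw".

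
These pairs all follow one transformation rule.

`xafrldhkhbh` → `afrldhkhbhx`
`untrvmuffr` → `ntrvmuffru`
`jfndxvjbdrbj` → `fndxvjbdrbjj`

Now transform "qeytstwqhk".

The pattern: move the first character to the end.
For "qeytstwqhk" the result is "eytstwqhkq".

eytstwqhkq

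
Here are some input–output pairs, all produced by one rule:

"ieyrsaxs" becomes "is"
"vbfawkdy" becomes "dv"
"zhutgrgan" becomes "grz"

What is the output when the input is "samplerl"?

lp

The transformation: sort the characters into alphabetical order, then keep one character in every 3, starting at position 3 (positions 3rd, 6th, 9th, ...).
"samplerl" → "aellmprs" → "lp".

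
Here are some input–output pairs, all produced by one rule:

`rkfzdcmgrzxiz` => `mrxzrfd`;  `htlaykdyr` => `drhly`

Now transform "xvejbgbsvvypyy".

What's happening: keep every other character starting from the first (positions 1st, 3rd, 5th, ...), then move the first 3 characters to the end (rotate left by 3).
Starting from "xvejbgbsvvypyy": after the first operation, "xebbvyy"; after the second, "bvyyxeb".

bvyyxeb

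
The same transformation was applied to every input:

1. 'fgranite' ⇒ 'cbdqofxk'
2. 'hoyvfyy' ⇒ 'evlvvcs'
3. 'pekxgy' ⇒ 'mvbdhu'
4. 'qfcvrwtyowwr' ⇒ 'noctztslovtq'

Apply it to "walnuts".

tpxqirk

What's happening: take characters alternately from the front and the back (1st, last, 2nd, 2nd-last, ...), then shift every letter 3 places backward in the alphabet (wrapping around).
So "walnuts" becomes "tpxqirk".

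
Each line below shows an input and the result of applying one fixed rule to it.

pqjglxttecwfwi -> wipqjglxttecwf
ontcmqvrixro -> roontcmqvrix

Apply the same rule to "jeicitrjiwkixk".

xkjeicitrjiwki

The rule is to move the last 2 characters to the front (rotate right by 2).
Applying that to "jeicitrjiwkixk" gives "xkjeicitrjiwki".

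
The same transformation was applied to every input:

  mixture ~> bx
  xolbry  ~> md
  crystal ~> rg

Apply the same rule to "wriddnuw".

lg

The pattern: shift every letter 11 places backward in the alphabet (wrapping around), then keep only the first 2 characters.
"wriddnuw" → "lg".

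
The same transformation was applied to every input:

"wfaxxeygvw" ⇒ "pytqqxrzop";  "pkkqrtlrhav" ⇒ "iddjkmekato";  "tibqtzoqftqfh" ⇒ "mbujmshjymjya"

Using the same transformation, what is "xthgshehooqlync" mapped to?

qmazlaxahhjergv

The rule is to shift every letter 7 places backward in the alphabet (wrapping around).
Doing the same to "xthgshehooqlync": "qmazlaxahhjergv".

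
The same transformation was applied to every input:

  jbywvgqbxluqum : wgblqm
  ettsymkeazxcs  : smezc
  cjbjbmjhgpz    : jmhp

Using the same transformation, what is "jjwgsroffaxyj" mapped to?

grfay

In each case the input is transformed by: keep every other character starting from the second (positions 2nd, 4th, 6th, ...), then delete the first character.
"jjwgsroffaxyj" → "grfay".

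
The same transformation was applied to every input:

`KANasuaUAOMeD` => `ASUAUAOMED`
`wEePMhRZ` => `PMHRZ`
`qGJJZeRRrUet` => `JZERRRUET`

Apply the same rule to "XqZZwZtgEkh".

The rule is to delete the first 3 characters, then convert every letter to uppercase.
On "XqZZwZtgEkh": the first step gives "ZwZtgEkh", and the second then gives "ZWZTGEKH".

ZWZTGEKH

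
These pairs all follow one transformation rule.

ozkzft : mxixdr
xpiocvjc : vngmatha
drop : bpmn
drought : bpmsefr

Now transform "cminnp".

akglln

The rule is to shift every letter 2 places backward in the alphabet (wrapping around).
Applying that to "cminnp" gives "akglln".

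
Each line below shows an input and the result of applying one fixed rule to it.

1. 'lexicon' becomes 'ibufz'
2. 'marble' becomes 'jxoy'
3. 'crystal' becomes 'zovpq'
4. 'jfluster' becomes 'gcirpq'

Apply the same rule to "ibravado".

Looking at the pairs, the operation is to delete the last 2 characters, then shift every letter 3 places backward in the alphabet (wrapping around).
For "ibravado", step one produces "ibrava"; step two turns that into "fyoxsx".

fyoxsx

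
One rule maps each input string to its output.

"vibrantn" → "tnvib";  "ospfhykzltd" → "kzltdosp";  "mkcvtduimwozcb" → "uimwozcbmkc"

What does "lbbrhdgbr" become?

The transformation: move the first 3 characters to the end (rotate left by 3), then delete the first 3 characters.
Starting from "lbbrhdgbr": after the first operation, "rhdgbrlbb"; after the second, "gbrlbb".

gbrlbb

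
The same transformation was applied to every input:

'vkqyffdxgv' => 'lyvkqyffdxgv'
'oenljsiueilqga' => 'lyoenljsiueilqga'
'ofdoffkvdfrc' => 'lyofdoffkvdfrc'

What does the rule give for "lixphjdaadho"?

Looking at the pairs, the operation is to prepend "ly".
For "lixphjdaadho" the result is "lylixphjdaadho".

lylixphjdaadho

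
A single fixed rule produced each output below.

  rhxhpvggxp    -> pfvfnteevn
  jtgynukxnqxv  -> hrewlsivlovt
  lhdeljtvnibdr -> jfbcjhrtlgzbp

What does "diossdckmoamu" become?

bgmqqbaikmyks

The transformation: shift every letter 2 places backward in the alphabet (wrapping around).
For "diossdckmoamu" the result is "bgmqqbaikmyks".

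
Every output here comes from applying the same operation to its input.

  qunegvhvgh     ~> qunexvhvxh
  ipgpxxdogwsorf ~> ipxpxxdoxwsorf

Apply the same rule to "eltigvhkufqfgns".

eltixvhkufqfxns

What's happening: replace every "g" with "x".
Applying that to "eltigvhkufqfgns" gives "eltixvhkufqfxns".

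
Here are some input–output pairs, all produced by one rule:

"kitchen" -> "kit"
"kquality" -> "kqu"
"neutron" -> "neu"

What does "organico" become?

In each case the input is transformed by: keep only the first 3 characters.
For "organico" the result is "org".

org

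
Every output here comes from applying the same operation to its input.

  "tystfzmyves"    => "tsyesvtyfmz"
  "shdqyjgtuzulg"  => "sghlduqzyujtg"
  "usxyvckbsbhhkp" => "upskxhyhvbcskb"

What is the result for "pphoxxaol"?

plpohaoxx

The rule is to take characters alternately from the front and the back (1st, last, 2nd, 2nd-last, ...).
On "pphoxxaol" that produces "plpohaoxx".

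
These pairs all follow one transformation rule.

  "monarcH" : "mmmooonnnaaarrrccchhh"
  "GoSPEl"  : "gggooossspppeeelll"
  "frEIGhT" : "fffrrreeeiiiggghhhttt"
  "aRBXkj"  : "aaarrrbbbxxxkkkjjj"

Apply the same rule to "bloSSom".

bbblllooossssssooommm

Looking at the pairs, the operation is to repeat every character 3 times, then convert every letter to lowercase.
Starting from "bloSSom": after the first operation, "bbbllloooSSSSSSooommm"; after the second, "bbblllooossssssooommm".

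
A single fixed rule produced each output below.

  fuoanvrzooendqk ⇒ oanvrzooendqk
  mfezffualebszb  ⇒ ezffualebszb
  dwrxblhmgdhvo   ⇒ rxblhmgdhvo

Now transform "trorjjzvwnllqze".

Rule — delete the first 2 characters.
For "trorjjzvwnllqze" the result is "orjjzvwnllqze".

orjjzvwnllqze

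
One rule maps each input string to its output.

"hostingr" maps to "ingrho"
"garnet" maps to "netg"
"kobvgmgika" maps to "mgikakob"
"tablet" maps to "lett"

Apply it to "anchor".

Rule — swap the front and back halves of the string, then delete the last 2 characters.
"anchor" → "hora".

hora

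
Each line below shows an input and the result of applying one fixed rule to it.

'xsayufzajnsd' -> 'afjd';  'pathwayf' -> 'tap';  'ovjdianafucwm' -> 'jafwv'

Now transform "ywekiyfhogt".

eyoy

Rule — move the first 2 characters to the end (rotate left by 2), then keep one character in every 3, starting at position 1 (positions 1st, 4th, 7th, ...).
For "ywekiyfhogt", step one produces "ekiyfhogtyw"; step two turns that into "eyoy".
(Check on "pathwayf": → "thwayfpa" → "tap" ✓)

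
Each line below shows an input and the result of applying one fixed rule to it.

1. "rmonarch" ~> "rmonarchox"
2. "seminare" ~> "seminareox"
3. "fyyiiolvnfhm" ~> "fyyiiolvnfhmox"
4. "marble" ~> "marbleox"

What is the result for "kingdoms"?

The transformation: append "ox".
For "kingdoms" the result is "kingdomsox".

kingdomsox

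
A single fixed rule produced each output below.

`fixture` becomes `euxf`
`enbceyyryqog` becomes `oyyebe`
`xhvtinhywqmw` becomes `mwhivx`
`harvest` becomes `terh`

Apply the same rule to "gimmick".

The pattern: keep every other character starting from the first (positions 1st, 3rd, 5th, ...), then reverse the string.
Applying both steps to "gimmick": "gmik", then "kimg".

kimg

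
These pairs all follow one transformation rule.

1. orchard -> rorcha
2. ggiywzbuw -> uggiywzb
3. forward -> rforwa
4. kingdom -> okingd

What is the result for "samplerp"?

Each output is the input with this applied: delete the last character, then move the last character to the front.
For "samplerp", step one produces "sampler"; step two turns that into "rsample".

rsample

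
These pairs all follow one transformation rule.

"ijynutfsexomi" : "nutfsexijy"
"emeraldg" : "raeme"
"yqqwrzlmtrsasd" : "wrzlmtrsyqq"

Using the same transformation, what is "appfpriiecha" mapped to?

fpriieapp

The transformation: delete the last 3 characters, then move the first 3 characters to the end (rotate left by 3).
Applying both steps to "appfpriiecha": "appfpriie", then "fpriieapp".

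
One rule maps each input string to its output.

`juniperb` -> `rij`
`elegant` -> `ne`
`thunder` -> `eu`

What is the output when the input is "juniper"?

The rule is to reverse the string, then keep one character in every 3, starting at position 2 (positions 2nd, 5th, 8th, ...).
Starting from "juniper": after the first operation, "repinuj"; after the second, "en".

en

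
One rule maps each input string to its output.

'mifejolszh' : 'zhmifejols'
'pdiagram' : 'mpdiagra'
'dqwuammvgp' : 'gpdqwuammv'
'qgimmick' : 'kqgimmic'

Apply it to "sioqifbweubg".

ubgsioqifbwe

Looking at the pairs, the operation is to swap the front and back halves of the string, then move the first 3 characters to the end (rotate left by 3).
Working it through for "sioqifbweubg": intermediate "bweubgsioqif", final "ubgsioqifbwe".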